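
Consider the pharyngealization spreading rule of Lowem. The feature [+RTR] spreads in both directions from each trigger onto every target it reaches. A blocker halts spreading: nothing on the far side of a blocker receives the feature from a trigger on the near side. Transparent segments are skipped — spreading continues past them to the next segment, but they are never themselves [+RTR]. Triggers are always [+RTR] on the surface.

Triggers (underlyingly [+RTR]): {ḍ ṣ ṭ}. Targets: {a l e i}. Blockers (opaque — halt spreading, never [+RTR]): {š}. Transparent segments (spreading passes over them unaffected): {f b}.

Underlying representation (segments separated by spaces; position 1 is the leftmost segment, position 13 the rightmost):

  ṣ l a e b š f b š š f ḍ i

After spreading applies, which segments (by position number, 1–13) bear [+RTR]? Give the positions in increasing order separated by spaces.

From /ṣ/ at 1 rightward: 2 /l/ → [+RTR]; 3 /a/ → [+RTR]; 4 /e/ → [+RTR]; 5 /b/ transparent; 6 /š/ blocks.
From /ṣ/ at 1 leftward: word edge.
From /ḍ/ at 12 rightward: 13 /i/ → [+RTR]; word edge.
From /ḍ/ at 12 leftward: 11 /f/ transparent; 10 /š/ blocks.

1 2 3 4 12 13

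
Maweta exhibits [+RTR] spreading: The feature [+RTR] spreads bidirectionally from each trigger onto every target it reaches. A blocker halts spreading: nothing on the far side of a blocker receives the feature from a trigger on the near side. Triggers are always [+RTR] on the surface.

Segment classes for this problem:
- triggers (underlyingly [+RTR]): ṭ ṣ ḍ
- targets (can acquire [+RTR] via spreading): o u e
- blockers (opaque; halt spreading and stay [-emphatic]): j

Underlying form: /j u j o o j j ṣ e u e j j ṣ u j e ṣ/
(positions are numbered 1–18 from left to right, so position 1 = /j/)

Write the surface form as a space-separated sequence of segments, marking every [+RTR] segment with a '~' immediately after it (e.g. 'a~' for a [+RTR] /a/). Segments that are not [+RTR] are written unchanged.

j u j o o j j ṣ~ e~ u~ e~ j j ṣ~ u~ j e~ ṣ~

From /ṣ/ at 8 rightward: 9 /e/ → [+RTR]; 10 /u/ → [+RTR]; 11 /e/ → [+RTR]; 12 /j/ blocks.
From /ṣ/ at 8 leftward: 7 /j/ blocks.
From /ṣ/ at 14 rightward: 15 /u/ → [+RTR]; 16 /j/ blocks.
From /ṣ/ at 14 leftward: 13 /j/ blocks.
From /ṣ/ at 18 rightward: word edge.
From /ṣ/ at 18 leftward: 17 /e/ → [+RTR]; 16 /j/ blocks.
Targets with no active source: positions 2 4 5 stay [-emphatic].
[+RTR] positions on the surface: 8 9 10 11 14 15 17 18.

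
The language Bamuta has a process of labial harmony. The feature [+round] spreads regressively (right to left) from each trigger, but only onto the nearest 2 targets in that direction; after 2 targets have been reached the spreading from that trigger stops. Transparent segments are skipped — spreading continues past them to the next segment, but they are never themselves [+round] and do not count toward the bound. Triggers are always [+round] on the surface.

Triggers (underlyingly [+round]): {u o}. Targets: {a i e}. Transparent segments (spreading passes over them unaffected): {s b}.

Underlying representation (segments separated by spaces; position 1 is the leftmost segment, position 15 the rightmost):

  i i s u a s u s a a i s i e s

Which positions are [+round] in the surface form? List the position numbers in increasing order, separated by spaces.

From /u/ at 4 leftward: 3 /s/ transparent; 2 /i/ → [+round]; 1 /i/ → [+round]; bound reached.
From /u/ at 7 leftward: 6 /s/ transparent; 5 /a/ → [+round]; 4 /u/ is itself a trigger — this domain ends here.
Targets with no active source: positions 9 10 11 13 14 stay [-round].

1 2 4 5 7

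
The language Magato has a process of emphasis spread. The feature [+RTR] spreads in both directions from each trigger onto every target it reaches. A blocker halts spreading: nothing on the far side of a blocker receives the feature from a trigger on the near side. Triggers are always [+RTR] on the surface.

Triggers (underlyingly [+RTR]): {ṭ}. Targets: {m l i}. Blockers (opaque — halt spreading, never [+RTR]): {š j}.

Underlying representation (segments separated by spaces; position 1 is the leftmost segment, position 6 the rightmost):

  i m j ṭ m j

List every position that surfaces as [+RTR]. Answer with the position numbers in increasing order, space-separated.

4 5

From /ṭ/ at 4 rightward: 5 /m/ → [+RTR]; 6 /j/ blocks.
From /ṭ/ at 4 leftward: 3 /j/ blocks.
Targets with no active source: positions 1 2 stay [-emphatic].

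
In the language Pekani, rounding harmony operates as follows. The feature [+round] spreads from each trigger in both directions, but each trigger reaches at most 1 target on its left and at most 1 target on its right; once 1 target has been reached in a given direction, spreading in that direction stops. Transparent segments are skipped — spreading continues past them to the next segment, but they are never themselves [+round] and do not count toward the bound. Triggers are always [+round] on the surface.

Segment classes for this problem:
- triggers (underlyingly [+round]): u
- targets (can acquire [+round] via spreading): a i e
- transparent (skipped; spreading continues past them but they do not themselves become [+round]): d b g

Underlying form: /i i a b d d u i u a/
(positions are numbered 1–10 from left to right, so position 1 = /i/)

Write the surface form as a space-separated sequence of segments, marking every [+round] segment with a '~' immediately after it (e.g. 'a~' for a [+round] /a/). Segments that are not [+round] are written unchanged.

From /u/ at 7 rightward: 8 /i/ → [+round]; bound reached.
From /u/ at 7 leftward: 6 /d/ transparent; 5 /d/ transparent; 4 /b/ transparent; 3 /a/ → [+round]; bound reached.
From /u/ at 9 rightward: 10 /a/ → [+round]; bound reached.
From /u/ at 9 leftward: 8 /i/ → [+round]; bound reached.
Targets with no active source: positions 1 2 stay [-round].
[+round] positions on the surface: 3 7 8 9 10.

i i a~ b d d u~ i~ u~ a~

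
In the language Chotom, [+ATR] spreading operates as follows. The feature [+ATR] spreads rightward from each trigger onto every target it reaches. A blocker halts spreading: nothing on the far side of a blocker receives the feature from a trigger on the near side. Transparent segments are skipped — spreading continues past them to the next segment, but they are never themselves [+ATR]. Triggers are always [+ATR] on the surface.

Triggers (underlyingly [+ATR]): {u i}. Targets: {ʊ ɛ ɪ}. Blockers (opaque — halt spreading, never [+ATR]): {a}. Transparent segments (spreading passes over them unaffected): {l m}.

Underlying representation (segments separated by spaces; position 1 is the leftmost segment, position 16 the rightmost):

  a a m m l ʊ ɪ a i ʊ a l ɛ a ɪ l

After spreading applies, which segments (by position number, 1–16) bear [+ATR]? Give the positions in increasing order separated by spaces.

From /i/ at 9 rightward: 10 /ʊ/ → [+ATR]; 11 /a/ blocks.
Targets with no active source: positions 6 7 13 15 stay [-ATR].

9 10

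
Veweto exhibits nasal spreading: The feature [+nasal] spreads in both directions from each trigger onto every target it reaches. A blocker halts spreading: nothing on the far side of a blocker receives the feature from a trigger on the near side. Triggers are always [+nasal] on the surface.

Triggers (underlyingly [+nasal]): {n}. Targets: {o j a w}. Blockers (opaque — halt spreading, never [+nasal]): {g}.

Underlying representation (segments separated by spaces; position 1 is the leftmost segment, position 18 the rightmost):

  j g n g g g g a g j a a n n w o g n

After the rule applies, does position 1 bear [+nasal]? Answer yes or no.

From /n/ at 3 rightward: 4 /g/ blocks.
From /n/ at 3 leftward: 2 /g/ blocks.
From /n/ at 13 rightward: 14 /n/ is itself a trigger — this domain ends here.
From /n/ at 13 leftward: 12 /a/ → [+nasal]; 11 /a/ → [+nasal]; 10 /j/ → [+nasal]; 9 /g/ blocks.
From /n/ at 14 rightward: 15 /w/ → [+nasal]; 16 /o/ → [+nasal]; 17 /g/ blocks.
From /n/ at 14 leftward: 13 /n/ is itself a trigger — this domain ends here.
From /n/ at 18 rightward: word edge.
From /n/ at 18 leftward: 17 /g/ blocks.
Targets with no active source: positions 1 8 stay [-nasal].
[+nasal] positions on the surface: 3 10 11 12 13 14 15 16 18.

no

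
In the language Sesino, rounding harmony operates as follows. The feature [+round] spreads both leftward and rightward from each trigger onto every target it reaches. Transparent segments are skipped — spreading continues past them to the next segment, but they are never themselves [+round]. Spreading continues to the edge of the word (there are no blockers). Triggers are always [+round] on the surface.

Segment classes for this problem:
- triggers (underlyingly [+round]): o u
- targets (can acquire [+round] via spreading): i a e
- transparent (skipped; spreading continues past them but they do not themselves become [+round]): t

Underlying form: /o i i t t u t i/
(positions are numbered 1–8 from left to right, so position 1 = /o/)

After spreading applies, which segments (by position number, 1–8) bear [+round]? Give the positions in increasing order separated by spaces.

From /o/ at 1 rightward: 2 /i/ → [+round]; 3 /i/ → [+round]; 4 /t/ transparent; 5 /t/ transparent; 6 /u/ is itself a trigger — this domain ends here.
From /o/ at 1 leftward: word edge.
From /u/ at 6 rightward: 7 /t/ transparent; 8 /i/ → [+round]; word edge.
From /u/ at 6 leftward: 5 /t/ transparent; 4 /t/ transparent; 3 /i/ → [+round]; 2 /i/ → [+round]; 1 /o/ is itself a trigger — this domain ends here.

1 2 3 6 8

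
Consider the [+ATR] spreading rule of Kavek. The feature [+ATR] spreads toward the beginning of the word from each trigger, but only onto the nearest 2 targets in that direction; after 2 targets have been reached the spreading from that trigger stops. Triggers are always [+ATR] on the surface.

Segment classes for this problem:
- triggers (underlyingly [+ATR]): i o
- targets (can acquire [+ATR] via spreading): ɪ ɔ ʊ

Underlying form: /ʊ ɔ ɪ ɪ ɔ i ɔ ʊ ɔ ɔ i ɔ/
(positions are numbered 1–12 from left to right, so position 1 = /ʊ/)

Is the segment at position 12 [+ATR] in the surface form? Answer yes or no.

no

From /i/ at 6 leftward: 5 /ɔ/ → [+ATR]; 4 /ɪ/ → [+ATR]; bound reached.
From /i/ at 11 leftward: 10 /ɔ/ → [+ATR]; 9 /ɔ/ → [+ATR]; bound reached.
Targets with no active source: positions 1 2 3 7 8 12 stay [-ATR].
[+ATR] positions on the surface: 4 5 6 9 10 11.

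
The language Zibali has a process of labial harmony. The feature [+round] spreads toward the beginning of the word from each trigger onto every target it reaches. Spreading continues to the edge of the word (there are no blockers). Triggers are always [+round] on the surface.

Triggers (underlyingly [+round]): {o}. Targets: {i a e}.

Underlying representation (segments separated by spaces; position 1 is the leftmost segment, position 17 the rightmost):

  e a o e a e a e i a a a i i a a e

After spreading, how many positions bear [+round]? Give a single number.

From /o/ at 3 leftward: 2 /a/ → [+round]; 1 /e/ → [+round]; word edge.
Targets with no active source: positions 4 5 6 7 8 9 10 11 12 13 14 15 16 17 stay [-round].
[+round] positions on the surface: 1 2 3.

3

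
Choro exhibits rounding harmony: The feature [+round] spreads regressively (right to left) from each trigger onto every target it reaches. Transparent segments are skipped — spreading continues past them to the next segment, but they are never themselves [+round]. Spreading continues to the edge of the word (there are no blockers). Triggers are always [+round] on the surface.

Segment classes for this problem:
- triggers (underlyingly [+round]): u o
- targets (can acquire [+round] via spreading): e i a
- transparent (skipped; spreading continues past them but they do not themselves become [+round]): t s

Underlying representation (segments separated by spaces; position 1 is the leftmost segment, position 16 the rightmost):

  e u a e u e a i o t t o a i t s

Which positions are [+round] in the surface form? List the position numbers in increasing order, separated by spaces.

From /u/ at 2 leftward: 1 /e/ → [+round]; word edge.
From /u/ at 5 leftward: 4 /e/ → [+round]; 3 /a/ → [+round]; 2 /u/ is itself a trigger — this domain ends here.
From /o/ at 9 leftward: 8 /i/ → [+round]; 7 /a/ → [+round]; 6 /e/ → [+round]; 5 /u/ is itself a trigger — this domain ends here.
From /o/ at 12 leftward: 11 /t/ transparent; 10 /t/ transparent; 9 /o/ is itself a trigger — this domain ends here.
Targets with no active source: positions 13 14 stay [-round].

1 2 3 4 5 6 7 8 9 12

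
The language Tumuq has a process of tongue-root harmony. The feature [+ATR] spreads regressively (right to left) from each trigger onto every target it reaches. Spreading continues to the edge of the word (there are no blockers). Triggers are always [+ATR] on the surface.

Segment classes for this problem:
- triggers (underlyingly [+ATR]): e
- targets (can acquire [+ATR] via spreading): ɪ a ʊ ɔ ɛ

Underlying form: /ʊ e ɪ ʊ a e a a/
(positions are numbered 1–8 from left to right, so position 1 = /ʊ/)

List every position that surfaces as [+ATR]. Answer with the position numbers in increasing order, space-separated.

From /e/ at 2 leftward: 1 /ʊ/ → [+ATR]; word edge.
From /e/ at 6 leftward: 5 /a/ → [+ATR]; 4 /ʊ/ → [+ATR]; 3 /ɪ/ → [+ATR]; 2 /e/ is itself a trigger — this domain ends here.
Targets with no active source: positions 7 8 stay [-ATR].

1 2 3 4 5 6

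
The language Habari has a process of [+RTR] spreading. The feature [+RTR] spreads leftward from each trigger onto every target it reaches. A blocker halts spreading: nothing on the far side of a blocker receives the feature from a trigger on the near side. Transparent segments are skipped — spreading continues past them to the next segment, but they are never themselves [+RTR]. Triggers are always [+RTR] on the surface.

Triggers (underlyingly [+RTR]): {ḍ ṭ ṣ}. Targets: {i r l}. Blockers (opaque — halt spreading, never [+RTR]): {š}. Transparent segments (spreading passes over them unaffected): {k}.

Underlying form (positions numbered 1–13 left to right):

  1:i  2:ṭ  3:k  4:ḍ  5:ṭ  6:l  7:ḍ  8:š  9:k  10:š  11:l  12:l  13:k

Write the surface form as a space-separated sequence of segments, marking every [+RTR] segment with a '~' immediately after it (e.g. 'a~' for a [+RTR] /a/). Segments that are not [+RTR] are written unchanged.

i~ ṭ~ k ḍ~ ṭ~ l~ ḍ~ š k š l l k

From /ṭ/ at 2 leftward: 1 /i/ → [+RTR]; word edge.
From /ḍ/ at 4 leftward: 3 /k/ transparent; 2 /ṭ/ is itself a trigger — this domain ends here.
From /ṭ/ at 5 leftward: 4 /ḍ/ is itself a trigger — this domain ends here.
From /ḍ/ at 7 leftward: 6 /l/ → [+RTR]; 5 /ṭ/ is itself a trigger — this domain ends here.
Targets with no active source: positions 11 12 stay [-emphatic].
[+RTR] positions on the surface: 1 2 4 5 6 7.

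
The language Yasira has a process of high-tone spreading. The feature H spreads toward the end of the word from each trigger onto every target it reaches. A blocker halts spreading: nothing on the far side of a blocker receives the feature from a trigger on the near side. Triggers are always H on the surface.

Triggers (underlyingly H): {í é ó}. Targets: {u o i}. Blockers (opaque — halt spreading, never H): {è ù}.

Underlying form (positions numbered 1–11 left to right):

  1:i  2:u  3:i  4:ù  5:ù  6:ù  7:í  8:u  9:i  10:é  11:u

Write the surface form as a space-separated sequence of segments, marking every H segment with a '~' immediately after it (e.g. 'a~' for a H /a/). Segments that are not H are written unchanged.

i u i ù ù ù í~ u~ i~ é~ u~

From /í/ at 7 rightward: 8 /u/ → H; 9 /i/ → H; 10 /é/ is itself a trigger — this domain ends here.
From /é/ at 10 rightward: 11 /u/ → H; word edge.
Targets with no active source: positions 1 2 3 stay [-high tone].
H positions on the surface: 7 8 9 10 11.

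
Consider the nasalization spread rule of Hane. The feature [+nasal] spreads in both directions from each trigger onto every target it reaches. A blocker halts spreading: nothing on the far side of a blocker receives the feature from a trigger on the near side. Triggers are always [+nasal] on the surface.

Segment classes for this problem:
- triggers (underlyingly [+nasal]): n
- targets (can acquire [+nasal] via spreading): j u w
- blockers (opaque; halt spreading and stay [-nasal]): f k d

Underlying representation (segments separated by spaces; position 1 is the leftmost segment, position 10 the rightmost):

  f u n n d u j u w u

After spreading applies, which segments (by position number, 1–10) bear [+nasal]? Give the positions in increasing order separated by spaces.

From /n/ at 3 rightward: 4 /n/ is itself a trigger — this domain ends here.
From /n/ at 3 leftward: 2 /u/ → [+nasal]; 1 /f/ blocks.
From /n/ at 4 rightward: 5 /d/ blocks.
From /n/ at 4 leftward: 3 /n/ is itself a trigger — this domain ends here.
Targets with no active source: positions 6 7 8 9 10 stay [-nasal].

2 3 4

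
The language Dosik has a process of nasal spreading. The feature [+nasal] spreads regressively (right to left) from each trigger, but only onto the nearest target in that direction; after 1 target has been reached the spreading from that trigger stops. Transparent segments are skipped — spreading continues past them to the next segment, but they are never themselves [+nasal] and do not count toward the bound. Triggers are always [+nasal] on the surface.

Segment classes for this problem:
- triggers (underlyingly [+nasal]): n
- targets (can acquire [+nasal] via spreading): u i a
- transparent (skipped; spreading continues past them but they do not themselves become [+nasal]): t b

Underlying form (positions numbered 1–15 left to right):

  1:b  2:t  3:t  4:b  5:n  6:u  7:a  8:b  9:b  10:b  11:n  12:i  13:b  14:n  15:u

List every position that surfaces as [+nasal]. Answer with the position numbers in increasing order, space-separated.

5 7 11 12 14

From /n/ at 5 leftward: 4 /b/ transparent; 3 /t/ transparent; 2 /t/ transparent; 1 /b/ transparent; word edge.
From /n/ at 11 leftward: 10 /b/ transparent; 9 /b/ transparent; 8 /b/ transparent; 7 /a/ → [+nasal]; bound reached.
From /n/ at 14 leftward: 13 /b/ transparent; 12 /i/ → [+nasal]; bound reached.
Targets with no active source: positions 6 15 stay [-nasal].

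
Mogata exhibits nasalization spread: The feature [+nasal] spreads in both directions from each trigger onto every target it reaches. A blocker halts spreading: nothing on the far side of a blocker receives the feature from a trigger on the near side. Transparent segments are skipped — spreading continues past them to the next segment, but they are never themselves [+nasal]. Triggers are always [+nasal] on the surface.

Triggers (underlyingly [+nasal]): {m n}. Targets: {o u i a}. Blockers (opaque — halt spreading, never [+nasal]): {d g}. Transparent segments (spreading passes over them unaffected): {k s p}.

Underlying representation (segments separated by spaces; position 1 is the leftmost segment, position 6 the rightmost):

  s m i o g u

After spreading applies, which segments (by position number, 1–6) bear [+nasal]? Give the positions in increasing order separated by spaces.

2 3 4

From /m/ at 2 rightward: 3 /i/ → [+nasal]; 4 /o/ → [+nasal]; 5 /g/ blocks.
From /m/ at 2 leftward: 1 /s/ transparent; word edge.
Target with no active source: position 6 stays [-nasal].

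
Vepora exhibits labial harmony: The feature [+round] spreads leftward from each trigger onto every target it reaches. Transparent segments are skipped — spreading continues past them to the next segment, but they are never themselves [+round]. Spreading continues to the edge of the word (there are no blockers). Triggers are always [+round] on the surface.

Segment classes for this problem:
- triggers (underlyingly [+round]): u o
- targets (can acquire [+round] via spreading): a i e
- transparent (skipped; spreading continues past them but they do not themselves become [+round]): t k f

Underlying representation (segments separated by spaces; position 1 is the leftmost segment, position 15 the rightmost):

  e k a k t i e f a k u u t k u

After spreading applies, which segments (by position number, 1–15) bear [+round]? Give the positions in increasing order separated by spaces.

1 3 6 7 9 11 12 15

From /u/ at 11 leftward: 10 /k/ transparent; 9 /a/ → [+round]; 8 /f/ transparent; 7 /e/ → [+round]; 6 /i/ → [+round]; 5 /t/ transparent; 4 /k/ transparent; 3 /a/ → [+round]; 2 /k/ transparent; 1 /e/ → [+round]; word edge.
From /u/ at 12 leftward: 11 /u/ is itself a trigger — this domain ends here.
From /u/ at 15 leftward: 14 /k/ transparent; 13 /t/ transparent; 12 /u/ is itself a trigger — this domain ends here.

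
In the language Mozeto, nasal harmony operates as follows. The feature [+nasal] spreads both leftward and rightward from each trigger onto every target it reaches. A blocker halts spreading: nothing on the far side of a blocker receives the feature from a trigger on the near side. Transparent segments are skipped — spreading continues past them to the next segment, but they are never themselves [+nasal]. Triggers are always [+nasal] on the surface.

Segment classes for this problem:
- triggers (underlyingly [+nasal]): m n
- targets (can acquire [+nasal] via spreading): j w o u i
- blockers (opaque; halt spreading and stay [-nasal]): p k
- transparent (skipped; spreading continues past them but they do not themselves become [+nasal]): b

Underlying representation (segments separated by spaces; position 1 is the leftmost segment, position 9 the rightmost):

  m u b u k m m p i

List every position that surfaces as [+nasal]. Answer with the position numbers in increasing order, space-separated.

From /m/ at 1 rightward: 2 /u/ → [+nasal]; 3 /b/ transparent; 4 /u/ → [+nasal]; 5 /k/ blocks.
From /m/ at 1 leftward: word edge.
From /m/ at 6 rightward: 7 /m/ is itself a trigger — this domain ends here.
From /m/ at 6 leftward: 5 /k/ blocks.
From /m/ at 7 rightward: 8 /p/ blocks.
From /m/ at 7 leftward: 6 /m/ is itself a trigger — this domain ends here.
Target with no active source: position 9 stays [-nasal].

1 2 4 6 7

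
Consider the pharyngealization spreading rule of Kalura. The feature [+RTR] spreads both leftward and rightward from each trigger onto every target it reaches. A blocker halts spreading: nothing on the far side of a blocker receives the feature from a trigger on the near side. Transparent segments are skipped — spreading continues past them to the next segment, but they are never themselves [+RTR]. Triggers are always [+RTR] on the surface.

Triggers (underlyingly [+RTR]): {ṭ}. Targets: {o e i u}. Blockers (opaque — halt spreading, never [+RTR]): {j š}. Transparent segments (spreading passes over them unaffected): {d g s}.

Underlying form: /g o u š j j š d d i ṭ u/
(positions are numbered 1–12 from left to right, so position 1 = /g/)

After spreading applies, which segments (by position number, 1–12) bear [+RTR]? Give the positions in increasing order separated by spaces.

10 11 12

From /ṭ/ at 11 rightward: 12 /u/ → [+RTR]; word edge.
From /ṭ/ at 11 leftward: 10 /i/ → [+RTR]; 9 /d/ transparent; 8 /d/ transparent; 7 /š/ blocks.
Targets with no active source: positions 2 3 stay [-emphatic].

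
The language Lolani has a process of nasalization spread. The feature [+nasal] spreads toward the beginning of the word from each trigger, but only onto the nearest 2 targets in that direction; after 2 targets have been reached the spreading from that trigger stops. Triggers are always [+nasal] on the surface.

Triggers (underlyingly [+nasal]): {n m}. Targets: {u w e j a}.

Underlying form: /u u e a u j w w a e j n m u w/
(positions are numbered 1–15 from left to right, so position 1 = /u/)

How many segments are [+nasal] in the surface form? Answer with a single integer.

4

From /n/ at 12 leftward: 11 /j/ → [+nasal]; 10 /e/ → [+nasal]; bound reached.
From /m/ at 13 leftward: 12 /n/ is itself a trigger — this domain ends here.
Targets with no active source: positions 1 2 3 4 5 6 7 8 9 14 15 stay [-nasal].
[+nasal] positions on the surface: 10 11 12 13.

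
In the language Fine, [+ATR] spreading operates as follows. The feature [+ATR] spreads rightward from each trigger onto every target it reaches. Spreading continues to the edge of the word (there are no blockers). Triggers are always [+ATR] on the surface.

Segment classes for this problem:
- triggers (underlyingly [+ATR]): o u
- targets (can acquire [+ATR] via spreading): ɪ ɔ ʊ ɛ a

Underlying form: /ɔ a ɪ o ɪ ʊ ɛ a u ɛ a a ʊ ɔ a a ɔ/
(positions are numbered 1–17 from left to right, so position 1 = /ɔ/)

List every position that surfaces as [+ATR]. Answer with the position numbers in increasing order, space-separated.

From /o/ at 4 rightward: 5 /ɪ/ → [+ATR]; 6 /ʊ/ → [+ATR]; 7 /ɛ/ → [+ATR]; 8 /a/ → [+ATR]; 9 /u/ is itself a trigger — this domain ends here.
From /u/ at 9 rightward: 10 /ɛ/ → [+ATR]; 11 /a/ → [+ATR]; 12 /a/ → [+ATR]; 13 /ʊ/ → [+ATR]; 14 /ɔ/ → [+ATR]; 15 /a/ → [+ATR]; 16 /a/ → [+ATR]; 17 /ɔ/ → [+ATR]; word edge.
Targets with no active source: positions 1 2 3 stay [-ATR].

4 5 6 7 8 9 10 11 12 13 14 15 16 17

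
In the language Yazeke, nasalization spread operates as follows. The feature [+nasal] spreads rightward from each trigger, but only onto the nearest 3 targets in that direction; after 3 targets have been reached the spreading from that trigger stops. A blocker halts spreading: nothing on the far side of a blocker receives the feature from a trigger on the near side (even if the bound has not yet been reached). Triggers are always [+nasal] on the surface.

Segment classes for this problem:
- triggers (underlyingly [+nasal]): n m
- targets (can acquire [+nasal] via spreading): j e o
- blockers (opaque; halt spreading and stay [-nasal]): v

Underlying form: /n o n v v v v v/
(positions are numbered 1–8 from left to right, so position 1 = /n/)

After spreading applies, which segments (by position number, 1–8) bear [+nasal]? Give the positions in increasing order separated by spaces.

1 2 3

From /n/ at 1 rightward: 2 /o/ → [+nasal]; 3 /n/ is itself a trigger — this domain ends here.
From /n/ at 3 rightward: 4 /v/ blocks.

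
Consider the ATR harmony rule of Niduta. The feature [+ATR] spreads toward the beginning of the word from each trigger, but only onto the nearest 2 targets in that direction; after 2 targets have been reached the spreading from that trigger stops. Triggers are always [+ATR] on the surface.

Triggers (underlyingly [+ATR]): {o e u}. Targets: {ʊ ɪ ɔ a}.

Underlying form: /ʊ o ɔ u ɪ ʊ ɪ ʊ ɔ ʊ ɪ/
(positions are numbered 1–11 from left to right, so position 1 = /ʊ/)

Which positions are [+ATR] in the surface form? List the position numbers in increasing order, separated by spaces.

1 2 3 4

From /o/ at 2 leftward: 1 /ʊ/ → [+ATR]; word edge.
From /u/ at 4 leftward: 3 /ɔ/ → [+ATR]; 2 /o/ is itself a trigger — this domain ends here.
Targets with no active source: positions 5 6 7 8 9 10 11 stay [-ATR].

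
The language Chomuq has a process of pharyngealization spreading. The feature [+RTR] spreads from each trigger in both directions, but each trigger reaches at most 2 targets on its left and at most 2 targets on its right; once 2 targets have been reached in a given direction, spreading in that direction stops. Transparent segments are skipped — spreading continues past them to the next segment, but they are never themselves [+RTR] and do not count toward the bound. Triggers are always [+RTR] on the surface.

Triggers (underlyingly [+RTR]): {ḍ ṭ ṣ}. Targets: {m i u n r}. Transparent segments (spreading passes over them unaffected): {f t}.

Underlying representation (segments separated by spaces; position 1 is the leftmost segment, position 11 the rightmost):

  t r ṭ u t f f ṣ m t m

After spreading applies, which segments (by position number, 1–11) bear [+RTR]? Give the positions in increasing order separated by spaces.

2 3 4 8 9 11

From /ṭ/ at 3 rightward: 4 /u/ → [+RTR]; 5 /t/ transparent; 6 /f/ transparent; 7 /f/ transparent; 8 /ṣ/ is itself a trigger — this domain ends here.
From /ṭ/ at 3 leftward: 2 /r/ → [+RTR]; 1 /t/ transparent; word edge.
From /ṣ/ at 8 rightward: 9 /m/ → [+RTR]; 10 /t/ transparent; 11 /m/ → [+RTR]; bound reached.
From /ṣ/ at 8 leftward: 7 /f/ transparent; 6 /f/ transparent; 5 /t/ transparent; 4 /u/ → [+RTR]; 3 /ṭ/ is itself a trigger — this domain ends here.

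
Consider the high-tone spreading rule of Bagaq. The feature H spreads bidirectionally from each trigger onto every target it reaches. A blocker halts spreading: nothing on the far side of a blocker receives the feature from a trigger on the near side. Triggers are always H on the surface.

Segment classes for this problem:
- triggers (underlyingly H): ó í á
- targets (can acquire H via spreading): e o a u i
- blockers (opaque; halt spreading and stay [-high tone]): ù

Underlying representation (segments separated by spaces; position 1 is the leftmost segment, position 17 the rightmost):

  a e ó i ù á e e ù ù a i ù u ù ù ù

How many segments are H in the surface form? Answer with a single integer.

7

From /ó/ at 3 rightward: 4 /i/ → H; 5 /ù/ blocks.
From /ó/ at 3 leftward: 2 /e/ → H; 1 /a/ → H; word edge.
From /á/ at 6 rightward: 7 /e/ → H; 8 /e/ → H; 9 /ù/ blocks.
From /á/ at 6 leftward: 5 /ù/ blocks.
Targets with no active source: positions 11 12 14 stay [-high tone].
H positions on the surface: 1 2 3 4 6 7 8.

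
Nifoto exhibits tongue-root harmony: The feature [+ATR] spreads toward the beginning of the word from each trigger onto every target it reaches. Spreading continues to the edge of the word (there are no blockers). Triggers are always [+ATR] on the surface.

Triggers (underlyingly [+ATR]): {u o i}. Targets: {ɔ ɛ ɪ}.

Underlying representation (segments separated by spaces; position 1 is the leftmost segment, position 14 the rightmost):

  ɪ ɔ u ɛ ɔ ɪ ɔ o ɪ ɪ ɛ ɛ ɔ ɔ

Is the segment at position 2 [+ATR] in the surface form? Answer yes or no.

yes

From /u/ at 3 leftward: 2 /ɔ/ → [+ATR]; 1 /ɪ/ → [+ATR]; word edge.
From /o/ at 8 leftward: 7 /ɔ/ → [+ATR]; 6 /ɪ/ → [+ATR]; 5 /ɔ/ → [+ATR]; 4 /ɛ/ → [+ATR]; 3 /u/ is itself a trigger — this domain ends here.
Targets with no active source: positions 9 10 11 12 13 14 stay [-ATR].
[+ATR] positions on the surface: 1 2 3 4 5 6 7 8.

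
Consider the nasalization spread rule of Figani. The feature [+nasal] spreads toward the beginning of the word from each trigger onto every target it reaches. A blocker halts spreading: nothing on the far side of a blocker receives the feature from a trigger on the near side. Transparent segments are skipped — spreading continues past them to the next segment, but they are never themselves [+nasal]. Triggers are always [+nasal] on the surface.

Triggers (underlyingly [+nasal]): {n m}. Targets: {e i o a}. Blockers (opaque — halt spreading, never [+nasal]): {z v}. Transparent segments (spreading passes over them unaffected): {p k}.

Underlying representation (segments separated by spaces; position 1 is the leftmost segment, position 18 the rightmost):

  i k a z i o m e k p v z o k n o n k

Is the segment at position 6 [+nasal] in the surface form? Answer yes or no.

yes

From /m/ at 7 leftward: 6 /o/ → [+nasal]; 5 /i/ → [+nasal]; 4 /z/ blocks.
From /n/ at 15 leftward: 14 /k/ transparent; 13 /o/ → [+nasal]; 12 /z/ blocks.
From /n/ at 17 leftward: 16 /o/ → [+nasal]; 15 /n/ is itself a trigger — this domain ends here.
Targets with no active source: positions 1 3 8 stay [-nasal].
[+nasal] positions on the surface: 5 6 7 13 15 16 17.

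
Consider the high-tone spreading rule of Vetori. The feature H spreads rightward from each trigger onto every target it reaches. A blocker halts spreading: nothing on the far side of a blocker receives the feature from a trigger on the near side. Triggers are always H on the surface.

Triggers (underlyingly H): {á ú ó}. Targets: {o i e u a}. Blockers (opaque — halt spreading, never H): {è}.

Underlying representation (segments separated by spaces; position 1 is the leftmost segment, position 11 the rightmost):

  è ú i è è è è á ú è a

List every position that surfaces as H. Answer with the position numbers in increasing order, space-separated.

2 3 8 9

From /ú/ at 2 rightward: 3 /i/ → H; 4 /è/ blocks.
From /á/ at 8 rightward: 9 /ú/ is itself a trigger — this domain ends here.
From /ú/ at 9 rightward: 10 /è/ blocks.
Target with no active source: position 11 stays [-high tone].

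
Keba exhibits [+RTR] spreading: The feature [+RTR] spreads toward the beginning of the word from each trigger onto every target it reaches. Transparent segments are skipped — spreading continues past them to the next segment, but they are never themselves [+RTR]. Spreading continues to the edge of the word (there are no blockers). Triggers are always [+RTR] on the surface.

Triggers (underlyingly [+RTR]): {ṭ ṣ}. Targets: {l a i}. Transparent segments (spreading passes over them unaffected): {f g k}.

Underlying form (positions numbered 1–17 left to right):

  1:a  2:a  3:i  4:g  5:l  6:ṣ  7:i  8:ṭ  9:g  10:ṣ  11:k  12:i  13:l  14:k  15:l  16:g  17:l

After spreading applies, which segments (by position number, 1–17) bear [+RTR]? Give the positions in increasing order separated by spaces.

1 2 3 5 6 7 8 10

From /ṣ/ at 6 leftward: 5 /l/ → [+RTR]; 4 /g/ transparent; 3 /i/ → [+RTR]; 2 /a/ → [+RTR]; 1 /a/ → [+RTR]; word edge.
From /ṭ/ at 8 leftward: 7 /i/ → [+RTR]; 6 /ṣ/ is itself a trigger — this domain ends here.
From /ṣ/ at 10 leftward: 9 /g/ transparent; 8 /ṭ/ is itself a trigger — this domain ends here.
Targets with no active source: positions 12 13 15 17 stay [-emphatic].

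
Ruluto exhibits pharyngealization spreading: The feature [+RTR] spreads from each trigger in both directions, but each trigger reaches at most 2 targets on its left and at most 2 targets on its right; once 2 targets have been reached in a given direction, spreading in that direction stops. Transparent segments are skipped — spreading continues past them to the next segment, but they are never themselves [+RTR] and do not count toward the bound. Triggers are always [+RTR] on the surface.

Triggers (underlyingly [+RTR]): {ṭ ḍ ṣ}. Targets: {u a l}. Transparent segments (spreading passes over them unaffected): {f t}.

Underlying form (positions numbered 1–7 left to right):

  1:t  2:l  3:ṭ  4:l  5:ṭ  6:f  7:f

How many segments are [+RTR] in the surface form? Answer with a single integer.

From /ṭ/ at 3 rightward: 4 /l/ → [+RTR]; 5 /ṭ/ is itself a trigger — this domain ends here.
From /ṭ/ at 3 leftward: 2 /l/ → [+RTR]; 1 /t/ transparent; word edge.
From /ṭ/ at 5 rightward: 6 /f/ transparent; 7 /f/ transparent; word edge.
From /ṭ/ at 5 leftward: 4 /l/ → [+RTR]; 3 /ṭ/ is itself a trigger — this domain ends here.
[+RTR] positions on the surface: 2 3 4 5.

4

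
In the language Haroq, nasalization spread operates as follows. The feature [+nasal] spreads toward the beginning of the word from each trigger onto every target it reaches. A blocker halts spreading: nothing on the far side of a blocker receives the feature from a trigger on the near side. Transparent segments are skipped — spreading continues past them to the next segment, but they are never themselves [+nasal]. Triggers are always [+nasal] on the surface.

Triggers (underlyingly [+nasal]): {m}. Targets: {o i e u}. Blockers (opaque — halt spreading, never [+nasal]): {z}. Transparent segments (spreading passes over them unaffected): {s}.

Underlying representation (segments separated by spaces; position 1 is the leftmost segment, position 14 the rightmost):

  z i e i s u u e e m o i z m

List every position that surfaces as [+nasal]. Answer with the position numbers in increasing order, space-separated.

2 3 4 6 7 8 9 10 14

From /m/ at 10 leftward: 9 /e/ → [+nasal]; 8 /e/ → [+nasal]; 7 /u/ → [+nasal]; 6 /u/ → [+nasal]; 5 /s/ transparent; 4 /i/ → [+nasal]; 3 /e/ → [+nasal]; 2 /i/ → [+nasal]; 1 /z/ blocks.
From /m/ at 14 leftward: 13 /z/ blocks.
Targets with no active source: positions 11 12 stay [-nasal].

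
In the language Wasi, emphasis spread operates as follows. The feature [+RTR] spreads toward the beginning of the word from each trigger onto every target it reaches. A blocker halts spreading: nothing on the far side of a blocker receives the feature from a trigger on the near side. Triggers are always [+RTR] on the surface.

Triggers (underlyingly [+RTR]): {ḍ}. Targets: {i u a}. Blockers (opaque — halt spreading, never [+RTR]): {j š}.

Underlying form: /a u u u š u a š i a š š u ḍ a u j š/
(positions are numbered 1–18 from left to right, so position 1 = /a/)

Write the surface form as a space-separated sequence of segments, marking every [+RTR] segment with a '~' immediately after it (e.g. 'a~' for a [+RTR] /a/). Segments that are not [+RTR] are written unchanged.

From /ḍ/ at 14 leftward: 13 /u/ → [+RTR]; 12 /š/ blocks.
Targets with no active source: positions 1 2 3 4 6 7 9 10 15 16 stay [-emphatic].
[+RTR] positions on the surface: 13 14.

a u u u š u a š i a š š u~ ḍ~ a u j š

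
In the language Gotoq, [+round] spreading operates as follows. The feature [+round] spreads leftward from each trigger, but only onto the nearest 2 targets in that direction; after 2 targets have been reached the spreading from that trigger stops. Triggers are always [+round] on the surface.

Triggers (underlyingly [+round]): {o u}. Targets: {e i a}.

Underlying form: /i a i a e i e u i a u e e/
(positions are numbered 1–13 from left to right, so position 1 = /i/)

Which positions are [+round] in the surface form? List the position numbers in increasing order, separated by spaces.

6 7 8 9 10 11

From /u/ at 8 leftward: 7 /e/ → [+round]; 6 /i/ → [+round]; bound reached.
From /u/ at 11 leftward: 10 /a/ → [+round]; 9 /i/ → [+round]; bound reached.
Targets with no active source: positions 1 2 3 4 5 12 13 stay [-round].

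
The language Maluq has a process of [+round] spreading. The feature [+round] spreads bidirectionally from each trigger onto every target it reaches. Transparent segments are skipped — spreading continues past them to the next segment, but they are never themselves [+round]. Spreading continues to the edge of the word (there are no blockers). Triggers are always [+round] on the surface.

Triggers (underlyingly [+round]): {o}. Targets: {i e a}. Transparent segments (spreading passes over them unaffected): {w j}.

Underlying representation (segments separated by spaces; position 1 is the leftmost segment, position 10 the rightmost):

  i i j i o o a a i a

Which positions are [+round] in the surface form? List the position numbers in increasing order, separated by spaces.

1 2 4 5 6 7 8 9 10

From /o/ at 5 rightward: 6 /o/ is itself a trigger — this domain ends here.
From /o/ at 5 leftward: 4 /i/ → [+round]; 3 /j/ transparent; 2 /i/ → [+round]; 1 /i/ → [+round]; word edge.
From /o/ at 6 rightward: 7 /a/ → [+round]; 8 /a/ → [+round]; 9 /i/ → [+round]; 10 /a/ → [+round]; word edge.
From /o/ at 6 leftward: 5 /o/ is itself a trigger — this domain ends here.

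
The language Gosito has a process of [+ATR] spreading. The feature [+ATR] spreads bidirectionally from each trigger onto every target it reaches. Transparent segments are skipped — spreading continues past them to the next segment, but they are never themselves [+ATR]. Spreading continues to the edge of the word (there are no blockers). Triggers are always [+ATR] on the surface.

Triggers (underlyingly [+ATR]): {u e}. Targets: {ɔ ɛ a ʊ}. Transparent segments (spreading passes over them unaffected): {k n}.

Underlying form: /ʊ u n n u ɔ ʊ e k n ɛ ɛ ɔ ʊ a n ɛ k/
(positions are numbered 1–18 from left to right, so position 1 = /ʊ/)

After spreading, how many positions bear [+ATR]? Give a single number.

12

From /u/ at 2 rightward: 3 /n/ transparent; 4 /n/ transparent; 5 /u/ is itself a trigger — this domain ends here.
From /u/ at 2 leftward: 1 /ʊ/ → [+ATR]; word edge.
From /u/ at 5 rightward: 6 /ɔ/ → [+ATR]; 7 /ʊ/ → [+ATR]; 8 /e/ is itself a trigger — this domain ends here.
From /u/ at 5 leftward: 4 /n/ transparent; 3 /n/ transparent; 2 /u/ is itself a trigger — this domain ends here.
From /e/ at 8 rightward: 9 /k/ transparent; 10 /n/ transparent; 11 /ɛ/ → [+ATR]; 12 /ɛ/ → [+ATR]; 13 /ɔ/ → [+ATR]; 14 /ʊ/ → [+ATR]; 15 /a/ → [+ATR]; 16 /n/ transparent; 17 /ɛ/ → [+ATR]; 18 /k/ transparent; word edge.
From /e/ at 8 leftward: 7 /ʊ/ → [+ATR]; 6 /ɔ/ → [+ATR]; 5 /u/ is itself a trigger — this domain ends here.
[+ATR] positions on the surface: 1 2 5 6 7 8 11 12 13 14 15 17.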